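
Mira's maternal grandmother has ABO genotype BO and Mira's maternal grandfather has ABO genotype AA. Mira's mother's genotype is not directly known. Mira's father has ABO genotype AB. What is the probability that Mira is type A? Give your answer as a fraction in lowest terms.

3/8

Mira's mother's ABO genotype from BO × AA: 1/2 AB, 1/2 AO.
Crossing each possibility with the father AB and summing P(type A): 1/2·1/4 + 1/2·1/2 = 3/8.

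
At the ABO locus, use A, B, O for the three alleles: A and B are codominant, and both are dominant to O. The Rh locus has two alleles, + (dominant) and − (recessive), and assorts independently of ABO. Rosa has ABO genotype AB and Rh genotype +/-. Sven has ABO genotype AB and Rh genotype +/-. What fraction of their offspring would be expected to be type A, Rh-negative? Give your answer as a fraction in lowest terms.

ABO cross AB × AB → offspring phenotypes: 1/4 A, 1/4 B, 1/2 AB.
Rh cross +/- × +/- → 3/4 Rh+, 1/4 Rh-.
Independent loci: P(type A, Rh-negative) = 1/4 × 1/4 = 1/16.

1/16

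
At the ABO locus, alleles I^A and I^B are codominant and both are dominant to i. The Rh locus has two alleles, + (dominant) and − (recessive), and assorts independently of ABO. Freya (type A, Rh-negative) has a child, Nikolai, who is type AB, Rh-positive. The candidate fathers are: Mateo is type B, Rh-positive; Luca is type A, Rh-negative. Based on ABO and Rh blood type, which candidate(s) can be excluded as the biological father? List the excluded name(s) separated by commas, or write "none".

Luca

A candidate is excluded only if no genotype consistent with his phenotype could produce a type AB, Rh-positive child with a type A, Rh-negative mother.
Luca (type A, Rh-): no genotype consistent with that phenotype can produce a type-AB Rh+ child with a type-A mother.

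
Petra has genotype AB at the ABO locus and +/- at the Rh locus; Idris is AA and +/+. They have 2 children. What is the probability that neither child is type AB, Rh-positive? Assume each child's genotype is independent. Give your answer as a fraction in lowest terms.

ABO cross AB × AA → 1/2 A, 1/2 AB.
Rh cross +/- × +/+ → 1 Rh+; so P(type AB, Rh-positive) = 1/2 × 1 = 1/2 per child.
P(not type AB, Rh-positive) = 1/2 for one child; (1/2)^2 = 1/4.

1/4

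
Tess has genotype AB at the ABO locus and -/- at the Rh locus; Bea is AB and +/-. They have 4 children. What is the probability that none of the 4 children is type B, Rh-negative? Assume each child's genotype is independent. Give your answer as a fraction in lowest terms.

2401/4096

ABO cross AB × AB → 1/4 A, 1/4 B, 1/2 AB.
Rh cross -/- × +/- → 1/2 Rh+, 1/2 Rh-; so P(type B, Rh-negative) = 1/4 × 1/2 = 1/8 per child.
P(not type B, Rh-negative) = 7/8 for one child; (7/8)^4 = 2401/4096.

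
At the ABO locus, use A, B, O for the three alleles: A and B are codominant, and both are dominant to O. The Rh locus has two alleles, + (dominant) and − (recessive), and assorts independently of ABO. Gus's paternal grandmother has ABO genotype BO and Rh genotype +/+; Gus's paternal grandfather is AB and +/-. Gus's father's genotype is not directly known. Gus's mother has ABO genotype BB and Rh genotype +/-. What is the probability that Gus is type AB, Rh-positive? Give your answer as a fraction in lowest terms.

7/32

Gus's father's ABO genotype from BO × AB: 1/4 AB, 1/4 AO, 1/4 BB, 1/4 BO.
Crossing each possibility with the mother BB and summing P(type AB): 1/4·1/2 + 1/4·1/2 + 1/4·0 + 1/4·0 = 1/4.
Similarly for Rh via the father's Rh distribution: P(Rh+) = 7/8.
Independent loci: 1/4 × 7/8 = 7/32.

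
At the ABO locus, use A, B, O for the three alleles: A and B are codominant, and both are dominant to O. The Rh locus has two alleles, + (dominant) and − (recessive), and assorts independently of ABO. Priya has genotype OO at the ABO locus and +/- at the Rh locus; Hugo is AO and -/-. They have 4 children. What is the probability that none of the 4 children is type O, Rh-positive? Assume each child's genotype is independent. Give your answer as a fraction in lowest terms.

81/256

ABO cross OO × AO → 1/2 O, 1/2 A.
Rh cross +/- × -/- → 1/2 Rh+, 1/2 Rh-; so P(type O, Rh-positive) = 1/2 × 1/2 = 1/4 per child.
P(not type O, Rh-positive) = 3/4 for one child; (3/4)^4 = 81/256.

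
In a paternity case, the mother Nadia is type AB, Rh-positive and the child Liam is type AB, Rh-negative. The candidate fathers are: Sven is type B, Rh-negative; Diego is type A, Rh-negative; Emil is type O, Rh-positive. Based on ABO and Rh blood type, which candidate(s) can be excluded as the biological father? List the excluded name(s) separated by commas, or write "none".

A candidate is excluded only if no genotype consistent with his phenotype could produce a type AB, Rh-negative child with a type AB, Rh-positive mother.
Emil (type O, Rh+): no genotype consistent with that phenotype can produce a type-AB Rh- child with a type-AB mother.

Emil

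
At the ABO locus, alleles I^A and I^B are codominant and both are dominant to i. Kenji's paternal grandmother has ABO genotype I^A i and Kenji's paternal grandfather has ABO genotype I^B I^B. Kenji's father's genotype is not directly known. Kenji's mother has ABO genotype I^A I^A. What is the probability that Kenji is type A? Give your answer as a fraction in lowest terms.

Kenji's father's ABO genotype from I^A i × I^B I^B: 1/2 I^A I^B, 1/2 I^B i.
Crossing each possibility with the mother I^A I^A and summing P(type A): 1/2·1/2 + 1/2·1/2 = 1/2.

1/2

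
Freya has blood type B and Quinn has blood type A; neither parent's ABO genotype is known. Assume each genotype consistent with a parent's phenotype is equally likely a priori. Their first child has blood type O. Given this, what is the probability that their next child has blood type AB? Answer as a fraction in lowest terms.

Possible genotypes: Freya ∈ {I^B I^B, I^B i}; Quinn ∈ {I^A I^A, I^A i}.
Weight each parental genotype pair by prior × P(type-O child):
  I^B i × I^A i: posterior weight 1; P(next child type AB) = 1/4.
Weighted sum = 1/4.

1/4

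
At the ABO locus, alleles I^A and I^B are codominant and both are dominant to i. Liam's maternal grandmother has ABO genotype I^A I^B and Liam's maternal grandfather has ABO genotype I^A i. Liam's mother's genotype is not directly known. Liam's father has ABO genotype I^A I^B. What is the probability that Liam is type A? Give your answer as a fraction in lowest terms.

3/8

Liam's mother's ABO genotype from I^A I^B × I^A i: 1/4 I^A I^A, 1/4 I^A I^B, 1/4 I^A i, 1/4 I^B i.
Crossing each possibility with the father I^A I^B and summing P(type A): 1/4·1/2 + 1/4·1/4 + 1/4·1/2 + 1/4·1/4 = 3/8.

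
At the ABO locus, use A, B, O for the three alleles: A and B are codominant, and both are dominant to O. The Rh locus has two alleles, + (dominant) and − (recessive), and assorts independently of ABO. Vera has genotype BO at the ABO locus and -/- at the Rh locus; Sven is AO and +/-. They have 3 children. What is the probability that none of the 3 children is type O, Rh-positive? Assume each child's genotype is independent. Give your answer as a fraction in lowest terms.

ABO cross BO × AO → 1/4 O, 1/4 A, 1/4 B, 1/4 AB.
Rh cross -/- × +/- → 1/2 Rh+, 1/2 Rh-; so P(type O, Rh-positive) = 1/4 × 1/2 = 1/8 per child.
P(not type O, Rh-positive) = 7/8 for one child; (7/8)^3 = 343/512.

343/512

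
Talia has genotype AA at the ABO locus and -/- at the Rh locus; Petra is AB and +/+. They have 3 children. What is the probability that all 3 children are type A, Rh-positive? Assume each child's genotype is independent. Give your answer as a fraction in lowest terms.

ABO cross AA × AB → 1/2 A, 1/2 AB.
Rh cross -/- × +/+ → 1 Rh+; so P(type A, Rh-positive) = 1/2 × 1 = 1/2 per child.
All 3 independent: (1/2)^3 = 1/8.

1/8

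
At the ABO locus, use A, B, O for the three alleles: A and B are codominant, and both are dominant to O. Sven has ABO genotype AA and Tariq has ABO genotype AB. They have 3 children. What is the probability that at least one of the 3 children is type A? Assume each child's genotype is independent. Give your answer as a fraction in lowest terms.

7/8

ABO cross AA × AB → 1/2 A, 1/2 AB.
So P(type A) = 1/2 per child.
P(none) = (1/2)^3 = 1/8; P(at least one) = 1 − 1/8 = 7/8.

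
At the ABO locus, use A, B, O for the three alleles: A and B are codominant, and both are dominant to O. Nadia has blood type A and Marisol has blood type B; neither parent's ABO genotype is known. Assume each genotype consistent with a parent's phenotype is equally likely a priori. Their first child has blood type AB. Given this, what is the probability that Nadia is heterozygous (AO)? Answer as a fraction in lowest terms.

1/3

Possible genotypes: Nadia ∈ {AA, AO}; Marisol ∈ {BB, BO}.
Weight each parental genotype pair by prior × P(type-AB child):
  AA × BB: posterior weight 4/9.
  AA × BO: posterior weight 2/9.
  AO × BB: posterior weight 2/9.
  AO × BO: posterior weight 1/9.
Sum the posterior weight over pairs where Nadia is AO: 1/3.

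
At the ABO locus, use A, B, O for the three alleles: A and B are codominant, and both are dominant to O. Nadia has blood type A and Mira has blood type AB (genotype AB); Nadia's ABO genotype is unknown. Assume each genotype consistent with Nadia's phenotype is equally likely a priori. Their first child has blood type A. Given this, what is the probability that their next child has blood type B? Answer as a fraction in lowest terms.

Possible genotypes: Nadia ∈ {AA, AO}; Mira ∈ {AB}.
Weight each parental genotype pair by prior × P(type-A child):
  AA × AB: posterior weight 1/2; P(next child type B) = 0.
  AO × AB: posterior weight 1/2; P(next child type B) = 1/4.
Weighted sum = 1/8.

1/8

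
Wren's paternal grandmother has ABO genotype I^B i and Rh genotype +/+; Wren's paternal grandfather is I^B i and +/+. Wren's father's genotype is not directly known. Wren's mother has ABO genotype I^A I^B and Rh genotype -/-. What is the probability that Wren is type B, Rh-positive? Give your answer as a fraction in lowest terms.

Wren's father's ABO genotype from I^B i × I^B i: 1/4 I^B I^B, 1/2 I^B i, 1/4 i i.
Crossing each possibility with the mother I^A I^B and summing P(type B): 1/4·1/2 + 1/2·1/2 + 1/4·1/2 = 1/2.
Similarly for Rh via the father's Rh distribution: P(Rh+) = 1.
Independent loci: 1/2 × 1 = 1/2.

1/2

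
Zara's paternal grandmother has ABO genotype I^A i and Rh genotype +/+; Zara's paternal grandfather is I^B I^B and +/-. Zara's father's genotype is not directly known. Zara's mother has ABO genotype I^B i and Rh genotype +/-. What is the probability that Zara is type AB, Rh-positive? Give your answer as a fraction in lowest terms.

7/64

Zara's father's ABO genotype from I^A i × I^B I^B: 1/2 I^A I^B, 1/2 I^B i.
Crossing each possibility with the mother I^B i and summing P(type AB): 1/2·1/4 + 1/2·0 = 1/8.
Similarly for Rh via the father's Rh distribution: P(Rh+) = 7/8.
Independent loci: 1/8 × 7/8 = 7/64.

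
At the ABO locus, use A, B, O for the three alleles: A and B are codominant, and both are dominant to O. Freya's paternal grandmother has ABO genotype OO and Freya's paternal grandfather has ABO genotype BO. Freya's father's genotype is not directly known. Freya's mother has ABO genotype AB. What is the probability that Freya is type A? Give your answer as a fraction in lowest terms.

Freya's father's ABO genotype from OO × BO: 1/2 BO, 1/2 OO.
Crossing each possibility with the mother AB and summing P(type A): 1/2·1/4 + 1/2·1/2 = 3/8.

3/8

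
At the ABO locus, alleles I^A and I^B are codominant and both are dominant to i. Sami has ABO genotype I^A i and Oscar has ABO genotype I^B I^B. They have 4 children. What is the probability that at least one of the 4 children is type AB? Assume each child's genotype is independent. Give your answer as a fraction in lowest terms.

ABO cross I^A i × I^B I^B → 1/2 B, 1/2 AB.
So P(type AB) = 1/2 per child.
P(none) = (1/2)^4 = 1/16; P(at least one) = 1 − 1/16 = 15/16.

15/16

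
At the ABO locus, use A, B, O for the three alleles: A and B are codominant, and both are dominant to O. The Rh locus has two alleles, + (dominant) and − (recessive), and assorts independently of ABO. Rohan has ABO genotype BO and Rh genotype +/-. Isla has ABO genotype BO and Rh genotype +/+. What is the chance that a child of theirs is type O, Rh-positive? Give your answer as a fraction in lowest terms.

1/4

ABO cross BO × BO → offspring phenotypes: 1/4 O, 3/4 B.
Rh cross +/- × +/+ → 1 Rh+.
Independent loci: P(type O, Rh-positive) = 1/4 × 1 = 1/4.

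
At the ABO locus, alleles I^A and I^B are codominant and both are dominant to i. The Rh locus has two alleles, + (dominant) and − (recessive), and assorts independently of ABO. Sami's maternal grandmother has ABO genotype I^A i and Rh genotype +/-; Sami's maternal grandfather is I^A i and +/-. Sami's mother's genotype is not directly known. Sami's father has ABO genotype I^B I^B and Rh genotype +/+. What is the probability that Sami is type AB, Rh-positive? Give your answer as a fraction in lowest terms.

1/2

Sami's mother's ABO genotype from I^A i × I^A i: 1/4 I^A I^A, 1/2 I^A i, 1/4 i i.
Crossing each possibility with the father I^B I^B and summing P(type AB): 1/4·1 + 1/2·1/2 + 1/4·0 = 1/2.
Similarly for Rh via the mother's Rh distribution: P(Rh+) = 1.
Independent loci: 1/2 × 1 = 1/2.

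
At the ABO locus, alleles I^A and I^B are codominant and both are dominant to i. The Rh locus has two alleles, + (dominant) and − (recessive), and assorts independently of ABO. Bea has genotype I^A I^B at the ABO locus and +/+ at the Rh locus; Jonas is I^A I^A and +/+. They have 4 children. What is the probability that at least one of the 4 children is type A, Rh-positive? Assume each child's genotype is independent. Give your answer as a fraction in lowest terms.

ABO cross I^A I^B × I^A I^A → 1/2 A, 1/2 AB.
Rh cross +/+ × +/+ → 1 Rh+; so P(type A, Rh-positive) = 1/2 × 1 = 1/2 per child.
P(none) = (1/2)^4 = 1/16; P(at least one) = 1 − 1/16 = 15/16.

15/16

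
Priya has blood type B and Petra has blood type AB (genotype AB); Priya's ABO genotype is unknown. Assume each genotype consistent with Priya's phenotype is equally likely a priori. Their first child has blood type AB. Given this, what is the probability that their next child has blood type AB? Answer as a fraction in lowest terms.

5/12

Possible genotypes: Priya ∈ {BB, BO}; Petra ∈ {AB}.
Weight each parental genotype pair by prior × P(type-AB child):
  BB × AB: posterior weight 2/3; P(next child type AB) = 1/2.
  BO × AB: posterior weight 1/3; P(next child type AB) = 1/4.
Weighted sum = 5/12.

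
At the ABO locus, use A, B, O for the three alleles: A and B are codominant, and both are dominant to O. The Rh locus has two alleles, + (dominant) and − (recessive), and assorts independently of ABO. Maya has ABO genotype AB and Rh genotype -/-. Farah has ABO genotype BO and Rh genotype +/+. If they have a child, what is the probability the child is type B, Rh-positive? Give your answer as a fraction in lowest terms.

1/2

ABO cross AB × BO → offspring phenotypes: 1/4 A, 1/2 B, 1/4 AB.
Rh cross -/- × +/+ → 1 Rh+.
Independent loci: P(type B, Rh-positive) = 1/2 × 1 = 1/2.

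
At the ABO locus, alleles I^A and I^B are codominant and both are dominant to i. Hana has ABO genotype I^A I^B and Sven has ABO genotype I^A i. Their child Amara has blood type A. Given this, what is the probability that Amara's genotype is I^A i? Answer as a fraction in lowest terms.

1/2

Cross I^A I^B × I^A i → 1/4 I^A I^A, 1/4 I^A I^B, 1/4 I^A i, 1/4 I^B i.
Type-A genotypes among offspring: I^A I^A (1/4), I^A i (1/4); total 1/2.
P(I^A i | type A) = (1/4) / (1/2) = 1/2.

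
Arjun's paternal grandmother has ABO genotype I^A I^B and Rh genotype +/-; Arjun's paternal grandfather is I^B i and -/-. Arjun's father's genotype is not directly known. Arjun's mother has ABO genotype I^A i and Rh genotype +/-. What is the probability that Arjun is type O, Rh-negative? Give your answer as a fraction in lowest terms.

3/64

Arjun's father's ABO genotype from I^A I^B × I^B i: 1/4 I^A I^B, 1/4 I^A i, 1/4 I^B I^B, 1/4 I^B i.
Crossing each possibility with the mother I^A i and summing P(type O): 1/4·0 + 1/4·1/4 + 1/4·0 + 1/4·1/4 = 1/8.
Similarly for Rh via the father's Rh distribution: P(Rh-) = 3/8.
Independent loci: 1/8 × 3/8 = 3/64.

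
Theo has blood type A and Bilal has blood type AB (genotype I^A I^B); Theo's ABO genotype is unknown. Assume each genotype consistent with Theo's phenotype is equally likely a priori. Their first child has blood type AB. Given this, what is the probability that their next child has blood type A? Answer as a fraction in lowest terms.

1/2

Possible genotypes: Theo ∈ {I^A I^A, I^A i}; Bilal ∈ {I^A I^B}.
Weight each parental genotype pair by prior × P(type-AB child):
  I^A I^A × I^A I^B: posterior weight 2/3; P(next child type A) = 1/2.
  I^A i × I^A I^B: posterior weight 1/3; P(next child type A) = 1/2.
Weighted sum = 1/2.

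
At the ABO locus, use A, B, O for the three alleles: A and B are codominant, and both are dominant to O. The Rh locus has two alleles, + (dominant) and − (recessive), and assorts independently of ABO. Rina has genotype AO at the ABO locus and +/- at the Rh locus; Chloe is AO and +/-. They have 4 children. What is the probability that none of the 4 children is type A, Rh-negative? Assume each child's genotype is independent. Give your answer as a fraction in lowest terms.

ABO cross AO × AO → 1/4 O, 3/4 A.
Rh cross +/- × +/- → 3/4 Rh+, 1/4 Rh-; so P(type A, Rh-negative) = 3/4 × 1/4 = 3/16 per child.
P(not type A, Rh-negative) = 13/16 for one child; (13/16)^4 = 28561/65536.

28561/65536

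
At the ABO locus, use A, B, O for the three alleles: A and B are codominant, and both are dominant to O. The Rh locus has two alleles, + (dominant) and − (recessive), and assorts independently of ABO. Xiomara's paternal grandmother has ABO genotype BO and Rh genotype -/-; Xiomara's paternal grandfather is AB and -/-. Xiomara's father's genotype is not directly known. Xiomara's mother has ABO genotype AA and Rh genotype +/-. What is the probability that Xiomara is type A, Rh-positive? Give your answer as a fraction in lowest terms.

Xiomara's father's ABO genotype from BO × AB: 1/4 AB, 1/4 AO, 1/4 BB, 1/4 BO.
Crossing each possibility with the mother AA and summing P(type A): 1/4·1/2 + 1/4·1 + 1/4·0 + 1/4·1/2 = 1/2.
Similarly for Rh via the father's Rh distribution: P(Rh+) = 1/2.
Independent loci: 1/2 × 1/2 = 1/4.

1/4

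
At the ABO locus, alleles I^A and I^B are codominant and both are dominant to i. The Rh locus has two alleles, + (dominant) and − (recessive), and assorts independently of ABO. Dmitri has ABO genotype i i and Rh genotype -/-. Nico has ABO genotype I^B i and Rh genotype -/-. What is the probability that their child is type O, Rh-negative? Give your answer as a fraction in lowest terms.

1/2

ABO cross i i × I^B i → offspring phenotypes: 1/2 O, 1/2 B.
Rh cross -/- × -/- → 1 Rh-.
Independent loci: P(type O, Rh-negative) = 1/2 × 1 = 1/2.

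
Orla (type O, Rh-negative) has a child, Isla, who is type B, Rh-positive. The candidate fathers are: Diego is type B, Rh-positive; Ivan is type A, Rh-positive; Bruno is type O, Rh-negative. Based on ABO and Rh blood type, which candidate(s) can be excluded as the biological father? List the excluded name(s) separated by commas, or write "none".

Ivan, Bruno

A candidate is excluded only if no genotype consistent with his phenotype could produce a type B, Rh-positive child with a type O, Rh-negative mother.
Ivan (type A, Rh+): no genotype consistent with that phenotype can produce a type-B Rh+ child with a type-O mother.
Bruno (type O, Rh-): no genotype consistent with that phenotype can produce a type-B Rh+ child with a type-O mother.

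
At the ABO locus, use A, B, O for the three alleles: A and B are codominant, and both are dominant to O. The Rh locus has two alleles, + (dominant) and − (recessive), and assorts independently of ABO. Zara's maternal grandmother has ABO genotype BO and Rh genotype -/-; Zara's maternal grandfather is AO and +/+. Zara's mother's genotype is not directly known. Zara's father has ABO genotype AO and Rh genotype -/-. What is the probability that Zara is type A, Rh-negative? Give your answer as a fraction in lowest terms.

Zara's mother's ABO genotype from BO × AO: 1/4 AB, 1/4 AO, 1/4 BO, 1/4 OO.
Crossing each possibility with the father AO and summing P(type A): 1/4·1/2 + 1/4·3/4 + 1/4·1/4 + 1/4·1/2 = 1/2.
Similarly for Rh via the mother's Rh distribution: P(Rh-) = 1/2.
Independent loci: 1/2 × 1/2 = 1/4.

1/4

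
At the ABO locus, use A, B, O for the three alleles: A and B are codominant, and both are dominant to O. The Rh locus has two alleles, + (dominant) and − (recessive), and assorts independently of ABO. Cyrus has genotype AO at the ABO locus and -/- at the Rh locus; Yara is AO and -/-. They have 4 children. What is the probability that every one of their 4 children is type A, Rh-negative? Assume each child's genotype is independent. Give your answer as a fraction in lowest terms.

ABO cross AO × AO → 1/4 O, 3/4 A.
Rh cross -/- × -/- → 1 Rh-; so P(type A, Rh-negative) = 3/4 × 1 = 3/4 per child.
All 4 independent: (3/4)^4 = 81/256.

81/256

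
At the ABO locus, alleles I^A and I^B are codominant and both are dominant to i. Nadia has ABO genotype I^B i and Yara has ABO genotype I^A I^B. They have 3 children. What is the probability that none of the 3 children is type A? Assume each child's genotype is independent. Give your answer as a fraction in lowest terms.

27/64

ABO cross I^B i × I^A I^B → 1/4 A, 1/2 B, 1/4 AB.
So P(type A) = 1/4 per child.
P(not type A) = 3/4 for one child; (3/4)^3 = 27/64.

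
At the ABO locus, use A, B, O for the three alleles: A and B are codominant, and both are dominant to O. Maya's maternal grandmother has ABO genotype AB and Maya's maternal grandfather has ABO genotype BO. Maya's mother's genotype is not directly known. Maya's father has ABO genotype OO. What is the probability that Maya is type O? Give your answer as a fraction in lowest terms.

Maya's mother's ABO genotype from AB × BO: 1/4 AB, 1/4 AO, 1/4 BB, 1/4 BO.
Crossing each possibility with the father OO and summing P(type O): 1/4·0 + 1/4·1/2 + 1/4·0 + 1/4·1/2 = 1/4.

1/4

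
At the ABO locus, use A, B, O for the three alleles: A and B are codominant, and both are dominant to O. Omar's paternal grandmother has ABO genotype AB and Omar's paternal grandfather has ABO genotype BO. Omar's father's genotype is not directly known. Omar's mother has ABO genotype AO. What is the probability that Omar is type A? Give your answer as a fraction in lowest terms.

3/8

Omar's father's ABO genotype from AB × BO: 1/4 AB, 1/4 AO, 1/4 BB, 1/4 BO.
Crossing each possibility with the mother AO and summing P(type A): 1/4·1/2 + 1/4·3/4 + 1/4·0 + 1/4·1/4 = 3/8.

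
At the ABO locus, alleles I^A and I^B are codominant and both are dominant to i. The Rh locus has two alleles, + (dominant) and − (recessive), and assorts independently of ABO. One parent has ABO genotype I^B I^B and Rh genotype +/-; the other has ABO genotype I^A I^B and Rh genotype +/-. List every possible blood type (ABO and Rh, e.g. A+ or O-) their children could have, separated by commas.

Gametes from I^B I^B × I^A I^B give offspring ABO genotypes I^A I^B, I^B I^B, i.e. phenotypes B, AB.
Rh cross +/- × +/- → phenotypes Rh+, Rh-.
Combining independently: B+, B-, AB+, AB-.

B+, B-, AB+, AB-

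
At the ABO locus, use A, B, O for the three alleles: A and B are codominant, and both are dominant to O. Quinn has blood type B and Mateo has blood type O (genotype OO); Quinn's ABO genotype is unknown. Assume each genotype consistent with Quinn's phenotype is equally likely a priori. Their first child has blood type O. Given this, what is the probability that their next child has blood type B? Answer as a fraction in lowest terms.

Possible genotypes: Quinn ∈ {BB, BO}; Mateo ∈ {OO}.
Weight each parental genotype pair by prior × P(type-O child):
  BO × OO: posterior weight 1; P(next child type B) = 1/2.
Weighted sum = 1/2.

1/2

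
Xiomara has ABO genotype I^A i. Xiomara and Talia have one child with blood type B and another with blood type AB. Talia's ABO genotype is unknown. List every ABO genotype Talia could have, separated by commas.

I^A I^B, I^B I^B, I^B i

For each candidate genotype of Talia, check whether crossing it with I^A i can produce every observed child phenotype.
  I^A I^A → possible child types {A} ✗
  I^A I^B → possible child types {A, B, AB} ✓
  I^A i → possible child types {O, A} ✗
  I^B I^B → possible child types {B, AB} ✓
  I^B i → possible child types {O, A, B, AB} ✓
  i i → possible child types {O, A} ✗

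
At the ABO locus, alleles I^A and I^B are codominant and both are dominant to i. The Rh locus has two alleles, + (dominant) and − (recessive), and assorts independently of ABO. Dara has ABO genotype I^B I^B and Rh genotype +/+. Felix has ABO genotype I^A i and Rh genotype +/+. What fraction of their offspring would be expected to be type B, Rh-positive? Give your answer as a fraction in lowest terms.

1/2

ABO cross I^B I^B × I^A i → offspring phenotypes: 1/2 B, 1/2 AB.
Rh cross +/+ × +/+ → 1 Rh+.
Independent loci: P(type B, Rh-positive) = 1/2 × 1 = 1/2.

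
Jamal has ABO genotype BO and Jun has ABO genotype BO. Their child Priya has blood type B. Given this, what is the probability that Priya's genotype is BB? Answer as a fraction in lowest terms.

1/3

Cross BO × BO → 1/4 BB, 1/2 BO, 1/4 OO.
Type-B genotypes among offspring: BB (1/4), BO (1/2); total 3/4.
P(BB | type B) = (1/4) / (3/4) = 1/3.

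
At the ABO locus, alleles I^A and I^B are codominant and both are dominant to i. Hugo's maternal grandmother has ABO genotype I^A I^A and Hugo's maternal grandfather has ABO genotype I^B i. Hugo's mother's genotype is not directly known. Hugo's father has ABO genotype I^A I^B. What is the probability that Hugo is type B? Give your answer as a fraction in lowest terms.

1/4

Hugo's mother's ABO genotype from I^A I^A × I^B i: 1/2 I^A I^B, 1/2 I^A i.
Crossing each possibility with the father I^A I^B and summing P(type B): 1/2·1/4 + 1/2·1/4 = 1/4.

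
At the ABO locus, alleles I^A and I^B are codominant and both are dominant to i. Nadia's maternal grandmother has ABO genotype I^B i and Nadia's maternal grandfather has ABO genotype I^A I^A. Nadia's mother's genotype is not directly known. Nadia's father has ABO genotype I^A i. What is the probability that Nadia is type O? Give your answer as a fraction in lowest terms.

1/8

Nadia's mother's ABO genotype from I^B i × I^A I^A: 1/2 I^A I^B, 1/2 I^A i.
Crossing each possibility with the father I^A i and summing P(type O): 1/2·0 + 1/2·1/4 = 1/8.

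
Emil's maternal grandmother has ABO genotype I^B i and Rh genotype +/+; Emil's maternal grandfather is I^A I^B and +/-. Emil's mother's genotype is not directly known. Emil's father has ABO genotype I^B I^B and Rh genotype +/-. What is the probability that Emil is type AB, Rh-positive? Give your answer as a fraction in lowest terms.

7/32

Emil's mother's ABO genotype from I^B i × I^A I^B: 1/4 I^A I^B, 1/4 I^A i, 1/4 I^B I^B, 1/4 I^B i.
Crossing each possibility with the father I^B I^B and summing P(type AB): 1/4·1/2 + 1/4·1/2 + 1/4·0 + 1/4·0 = 1/4.
Similarly for Rh via the mother's Rh distribution: P(Rh+) = 7/8.
Independent loci: 1/4 × 7/8 = 7/32.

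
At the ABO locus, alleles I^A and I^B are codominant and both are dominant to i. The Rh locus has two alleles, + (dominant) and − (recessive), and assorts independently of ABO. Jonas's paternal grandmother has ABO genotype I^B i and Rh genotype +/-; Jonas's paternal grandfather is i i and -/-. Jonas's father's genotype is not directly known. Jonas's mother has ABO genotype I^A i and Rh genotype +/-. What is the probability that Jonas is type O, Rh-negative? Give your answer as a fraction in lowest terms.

Jonas's father's ABO genotype from I^B i × i i: 1/2 I^B i, 1/2 i i.
Crossing each possibility with the mother I^A i and summing P(type O): 1/2·1/4 + 1/2·1/2 = 3/8.
Similarly for Rh via the father's Rh distribution: P(Rh-) = 3/8.
Independent loci: 3/8 × 3/8 = 9/64.

9/64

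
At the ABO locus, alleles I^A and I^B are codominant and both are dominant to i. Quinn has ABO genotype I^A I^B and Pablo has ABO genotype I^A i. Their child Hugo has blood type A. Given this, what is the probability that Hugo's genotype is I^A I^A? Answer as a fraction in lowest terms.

1/2

Cross I^A I^B × I^A i → 1/4 I^A I^A, 1/4 I^A I^B, 1/4 I^A i, 1/4 I^B i.
Type-A genotypes among offspring: I^A I^A (1/4), I^A i (1/4); total 1/2.
P(I^A I^A | type A) = (1/4) / (1/2) = 1/2.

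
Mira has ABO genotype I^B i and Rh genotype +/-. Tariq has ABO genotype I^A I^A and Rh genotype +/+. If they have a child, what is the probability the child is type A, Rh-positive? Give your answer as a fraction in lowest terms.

1/2

ABO cross I^B i × I^A I^A → offspring phenotypes: 1/2 A, 1/2 AB.
Rh cross +/- × +/+ → 1 Rh+.
Independent loci: P(type A, Rh-positive) = 1/2 × 1 = 1/2.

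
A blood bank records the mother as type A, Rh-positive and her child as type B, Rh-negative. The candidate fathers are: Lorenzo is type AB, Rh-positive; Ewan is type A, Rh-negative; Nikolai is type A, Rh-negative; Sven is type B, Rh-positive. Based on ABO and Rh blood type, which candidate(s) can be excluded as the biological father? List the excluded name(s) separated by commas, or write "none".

A candidate is excluded only if no genotype consistent with his phenotype could produce a type B, Rh-negative child with a type A, Rh-positive mother.
Ewan (type A, Rh-): no genotype consistent with that phenotype can produce a type-B Rh- child with a type-A mother.
Nikolai (type A, Rh-): no genotype consistent with that phenotype can produce a type-B Rh- child with a type-A mother.

Ewan, Nikolai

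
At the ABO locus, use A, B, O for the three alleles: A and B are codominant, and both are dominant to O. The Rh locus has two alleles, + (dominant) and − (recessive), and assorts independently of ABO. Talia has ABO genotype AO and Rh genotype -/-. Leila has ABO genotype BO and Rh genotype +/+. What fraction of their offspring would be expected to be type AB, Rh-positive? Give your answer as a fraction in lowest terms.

ABO cross AO × BO → offspring phenotypes: 1/4 O, 1/4 A, 1/4 B, 1/4 AB.
Rh cross -/- × +/+ → 1 Rh+.
Independent loci: P(type AB, Rh-positive) = 1/4 × 1 = 1/4.

1/4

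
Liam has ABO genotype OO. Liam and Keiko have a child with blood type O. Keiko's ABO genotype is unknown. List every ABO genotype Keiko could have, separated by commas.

For each candidate genotype of Keiko, check whether crossing it with OO can produce every observed child phenotype.
  AA → possible child types {A} ✗
  AB → possible child types {A, B} ✗
  AO → possible child types {O, A} ✓
  BB → possible child types {B} ✗
  BO → possible child types {O, B} ✓
  OO → possible child types {O} ✓

AO, BO, OO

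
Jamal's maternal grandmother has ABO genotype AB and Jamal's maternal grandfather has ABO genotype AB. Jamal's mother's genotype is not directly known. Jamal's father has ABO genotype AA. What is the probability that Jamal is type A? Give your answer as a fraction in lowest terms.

1/2

Jamal's mother's ABO genotype from AB × AB: 1/4 AA, 1/2 AB, 1/4 BB.
Crossing each possibility with the father AA and summing P(type A): 1/4·1 + 1/2·1/2 + 1/4·0 = 1/2.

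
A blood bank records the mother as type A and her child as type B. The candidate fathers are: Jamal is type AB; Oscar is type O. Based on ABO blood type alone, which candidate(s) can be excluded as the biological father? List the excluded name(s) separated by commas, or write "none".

Oscar

A candidate is excluded only if no genotype consistent with his phenotype could produce a type B child with a type A mother.
Oscar (type O): no genotype consistent with that phenotype can produce a type-B child with a type-A mother.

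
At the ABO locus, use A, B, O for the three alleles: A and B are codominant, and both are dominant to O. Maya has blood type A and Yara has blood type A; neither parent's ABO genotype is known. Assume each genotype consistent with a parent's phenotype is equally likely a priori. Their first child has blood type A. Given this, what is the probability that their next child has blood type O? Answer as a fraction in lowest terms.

1/20

Possible genotypes: Maya ∈ {AA, AO}; Yara ∈ {AA, AO}.
Weight each parental genotype pair by prior × P(type-A child):
  AA × AA: posterior weight 4/15; P(next child type O) = 0.
  AA × AO: posterior weight 4/15; P(next child type O) = 0.
  AO × AA: posterior weight 4/15; P(next child type O) = 0.
  AO × AO: posterior weight 1/5; P(next child type O) = 1/4.
Weighted sum = 1/20.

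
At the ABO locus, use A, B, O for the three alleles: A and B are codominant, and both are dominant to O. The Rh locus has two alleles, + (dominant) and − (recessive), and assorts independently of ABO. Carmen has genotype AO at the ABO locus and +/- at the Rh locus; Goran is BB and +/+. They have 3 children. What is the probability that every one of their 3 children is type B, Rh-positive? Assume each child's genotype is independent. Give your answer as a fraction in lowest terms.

1/8

ABO cross AO × BB → 1/2 B, 1/2 AB.
Rh cross +/- × +/+ → 1 Rh+; so P(type B, Rh-positive) = 1/2 × 1 = 1/2 per child.
All 3 independent: (1/2)^3 = 1/8.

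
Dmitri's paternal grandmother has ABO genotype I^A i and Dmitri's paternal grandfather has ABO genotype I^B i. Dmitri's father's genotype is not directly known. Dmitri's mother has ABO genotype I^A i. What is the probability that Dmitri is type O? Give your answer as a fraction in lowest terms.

Dmitri's father's ABO genotype from I^A i × I^B i: 1/4 I^A I^B, 1/4 I^A i, 1/4 I^B i, 1/4 i i.
Crossing each possibility with the mother I^A i and summing P(type O): 1/4·0 + 1/4·1/4 + 1/4·1/4 + 1/4·1/2 = 1/4.

1/4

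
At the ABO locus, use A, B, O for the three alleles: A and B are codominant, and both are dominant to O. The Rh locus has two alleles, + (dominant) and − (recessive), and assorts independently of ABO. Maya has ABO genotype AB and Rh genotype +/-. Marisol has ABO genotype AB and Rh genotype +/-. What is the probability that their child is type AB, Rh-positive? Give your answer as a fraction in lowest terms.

ABO cross AB × AB → offspring phenotypes: 1/4 A, 1/4 B, 1/2 AB.
Rh cross +/- × +/- → 3/4 Rh+, 1/4 Rh-.
Independent loci: P(type AB, Rh-positive) = 1/2 × 3/4 = 3/8.

3/8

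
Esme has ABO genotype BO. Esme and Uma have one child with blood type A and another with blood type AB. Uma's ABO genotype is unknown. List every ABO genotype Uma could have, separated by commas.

AA, AB, AO

For each candidate genotype of Uma, check whether crossing it with BO can produce every observed child phenotype.
  AA → possible child types {A, AB} ✓
  AB → possible child types {A, B, AB} ✓
  AO → possible child types {O, A, B, AB} ✓
  BB → possible child types {B} ✗
  BO → possible child types {O, B} ✗
  OO → possible child types {O, B} ✗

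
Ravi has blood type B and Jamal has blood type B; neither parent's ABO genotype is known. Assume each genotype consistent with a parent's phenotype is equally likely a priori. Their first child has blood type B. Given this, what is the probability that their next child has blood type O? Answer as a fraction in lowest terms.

1/20

Possible genotypes: Ravi ∈ {I^B I^B, I^B i}; Jamal ∈ {I^B I^B, I^B i}.
Weight each parental genotype pair by prior × P(type-B child):
  I^B I^B × I^B I^B: posterior weight 4/15; P(next child type O) = 0.
  I^B I^B × I^B i: posterior weight 4/15; P(next child type O) = 0.
  I^B i × I^B I^B: posterior weight 4/15; P(next child type O) = 0.
  I^B i × I^B i: posterior weight 1/5; P(next child type O) = 1/4.
Weighted sum = 1/20.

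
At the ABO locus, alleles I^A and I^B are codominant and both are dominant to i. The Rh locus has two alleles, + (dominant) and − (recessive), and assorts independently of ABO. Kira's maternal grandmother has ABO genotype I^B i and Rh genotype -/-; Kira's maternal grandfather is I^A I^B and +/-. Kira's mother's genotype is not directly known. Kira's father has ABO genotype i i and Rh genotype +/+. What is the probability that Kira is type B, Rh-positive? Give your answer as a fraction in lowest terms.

Kira's mother's ABO genotype from I^B i × I^A I^B: 1/4 I^A I^B, 1/4 I^A i, 1/4 I^B I^B, 1/4 I^B i.
Crossing each possibility with the father i i and summing P(type B): 1/4·1/2 + 1/4·0 + 1/4·1 + 1/4·1/2 = 1/2.
Similarly for Rh via the mother's Rh distribution: P(Rh+) = 1.
Independent loci: 1/2 × 1 = 1/2.

1/2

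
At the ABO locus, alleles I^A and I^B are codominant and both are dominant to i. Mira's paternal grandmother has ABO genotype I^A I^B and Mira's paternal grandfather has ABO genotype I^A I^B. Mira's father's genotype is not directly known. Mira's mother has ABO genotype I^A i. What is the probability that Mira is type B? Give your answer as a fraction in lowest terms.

Mira's father's ABO genotype from I^A I^B × I^A I^B: 1/4 I^A I^A, 1/2 I^A I^B, 1/4 I^B I^B.
Crossing each possibility with the mother I^A i and summing P(type B): 1/4·0 + 1/2·1/4 + 1/4·1/2 = 1/4.

1/4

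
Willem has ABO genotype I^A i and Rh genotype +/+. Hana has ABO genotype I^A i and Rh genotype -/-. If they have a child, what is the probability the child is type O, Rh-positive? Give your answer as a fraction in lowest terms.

ABO cross I^A i × I^A i → offspring phenotypes: 1/4 O, 3/4 A.
Rh cross +/+ × -/- → 1 Rh+.
Independent loci: P(type O, Rh-positive) = 1/4 × 1 = 1/4.

1/4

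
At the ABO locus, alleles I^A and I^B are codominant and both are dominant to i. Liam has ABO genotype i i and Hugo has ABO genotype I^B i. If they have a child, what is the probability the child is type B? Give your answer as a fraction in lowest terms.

ABO cross i i × I^B i → offspring phenotypes: 1/2 O, 1/2 B.
So P(type B) = 1/2.

1/2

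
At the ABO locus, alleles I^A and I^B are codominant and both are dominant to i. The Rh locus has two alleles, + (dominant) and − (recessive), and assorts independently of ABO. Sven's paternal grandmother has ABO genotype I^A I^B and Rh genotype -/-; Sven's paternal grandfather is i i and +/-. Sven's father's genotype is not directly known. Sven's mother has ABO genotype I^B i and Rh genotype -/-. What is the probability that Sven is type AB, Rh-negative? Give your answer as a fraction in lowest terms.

Sven's father's ABO genotype from I^A I^B × i i: 1/2 I^A i, 1/2 I^B i.
Crossing each possibility with the mother I^B i and summing P(type AB): 1/2·1/4 + 1/2·0 = 1/8.
Similarly for Rh via the father's Rh distribution: P(Rh-) = 3/4.
Independent loci: 1/8 × 3/4 = 3/32.

3/32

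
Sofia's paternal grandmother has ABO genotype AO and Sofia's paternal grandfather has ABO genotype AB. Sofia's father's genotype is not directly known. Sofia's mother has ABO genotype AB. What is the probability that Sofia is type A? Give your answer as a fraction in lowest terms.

Sofia's father's ABO genotype from AO × AB: 1/4 AA, 1/4 AB, 1/4 AO, 1/4 BO.
Crossing each possibility with the mother AB and summing P(type A): 1/4·1/2 + 1/4·1/4 + 1/4·1/2 + 1/4·1/4 = 3/8.

3/8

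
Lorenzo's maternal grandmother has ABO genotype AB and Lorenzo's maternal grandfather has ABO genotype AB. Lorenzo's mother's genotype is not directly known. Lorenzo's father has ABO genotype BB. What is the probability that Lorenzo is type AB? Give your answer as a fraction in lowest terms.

Lorenzo's mother's ABO genotype from AB × AB: 1/4 AA, 1/2 AB, 1/4 BB.
Crossing each possibility with the father BB and summing P(type AB): 1/4·1 + 1/2·1/2 + 1/4·0 = 1/2.

1/2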